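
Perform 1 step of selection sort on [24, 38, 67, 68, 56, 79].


Initial: [24, 38, 67, 68, 56, 79]
Step 1: min=24 at 0
  Swap: [24, 38, 67, 68, 56, 79]

After 1 step: [24, 38, 67, 68, 56, 79]


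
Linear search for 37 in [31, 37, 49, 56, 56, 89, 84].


i=0: 31!=37
i=1: 37==37 found!

Found at 1, 2 comps


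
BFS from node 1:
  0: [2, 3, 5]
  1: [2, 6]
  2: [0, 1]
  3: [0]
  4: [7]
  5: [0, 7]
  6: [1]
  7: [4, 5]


Visit 1, enqueue [2, 6]
Visit 2, enqueue [0]
Visit 6, enqueue []
Visit 0, enqueue [3, 5]
Visit 3, enqueue []
Visit 5, enqueue [7]
Visit 7, enqueue [4]
Visit 4, enqueue []

BFS order: [1, 2, 6, 0, 3, 5, 7, 4]


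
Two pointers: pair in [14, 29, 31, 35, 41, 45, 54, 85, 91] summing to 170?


lo=0(14)+hi=8(91)=105
lo=1(29)+hi=8(91)=120
lo=2(31)+hi=8(91)=122
lo=3(35)+hi=8(91)=126
lo=4(41)+hi=8(91)=132
lo=5(45)+hi=8(91)=136
lo=6(54)+hi=8(91)=145
lo=7(85)+hi=8(91)=176

No pair found


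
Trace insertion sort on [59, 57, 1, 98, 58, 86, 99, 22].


Initial: [59, 57, 1, 98, 58, 86, 99, 22]
Insert 57: [57, 59, 1, 98, 58, 86, 99, 22]
Insert 1: [1, 57, 59, 98, 58, 86, 99, 22]
Insert 98: [1, 57, 59, 98, 58, 86, 99, 22]
Insert 58: [1, 57, 58, 59, 98, 86, 99, 22]
Insert 86: [1, 57, 58, 59, 86, 98, 99, 22]
Insert 99: [1, 57, 58, 59, 86, 98, 99, 22]
Insert 22: [1, 22, 57, 58, 59, 86, 98, 99]

Sorted: [1, 22, 57, 58, 59, 86, 98, 99]


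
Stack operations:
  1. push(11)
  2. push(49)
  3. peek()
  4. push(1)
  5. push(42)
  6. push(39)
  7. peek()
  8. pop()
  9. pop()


push(11) -> [11]
push(49) -> [11, 49]
peek()->49
push(1) -> [11, 49, 1]
push(42) -> [11, 49, 1, 42]
push(39) -> [11, 49, 1, 42, 39]
peek()->39
pop()->39, [11, 49, 1, 42]
pop()->42, [11, 49, 1]

Final stack: [11, 49, 1]


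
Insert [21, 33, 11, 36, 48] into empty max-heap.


Insert 21: [21]
Insert 33: [33, 21]
Insert 11: [33, 21, 11]
Insert 36: [36, 33, 11, 21]
Insert 48: [48, 36, 11, 21, 33]

Final heap: [48, 36, 11, 21, 33]


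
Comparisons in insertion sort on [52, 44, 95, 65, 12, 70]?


Algorithm: insertion sort
Input: [52, 44, 95, 65, 12, 70]
Sorted: [12, 44, 52, 65, 70, 95]

10


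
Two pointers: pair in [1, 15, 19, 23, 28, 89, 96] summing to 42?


lo=0(1)+hi=6(96)=97
lo=0(1)+hi=5(89)=90
lo=0(1)+hi=4(28)=29
lo=1(15)+hi=4(28)=43
lo=1(15)+hi=3(23)=38
lo=2(19)+hi=3(23)=42

Yes: 19+23=42


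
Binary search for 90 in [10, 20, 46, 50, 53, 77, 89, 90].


Step 1: lo=0, hi=7, mid=3, val=50
Step 2: lo=4, hi=7, mid=5, val=77
Step 3: lo=6, hi=7, mid=6, val=89
Step 4: lo=7, hi=7, mid=7, val=90

Found at index 7


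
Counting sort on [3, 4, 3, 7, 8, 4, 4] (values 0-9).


Input: [3, 4, 3, 7, 8, 4, 4]
Counts: [0, 0, 0, 2, 3, 0, 0, 1, 1, 0]

Sorted: [3, 3, 4, 4, 4, 7, 8]


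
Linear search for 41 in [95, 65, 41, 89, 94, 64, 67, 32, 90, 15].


i=0: 95!=41
i=1: 65!=41
i=2: 41==41 found!

Found at 2, 3 comps


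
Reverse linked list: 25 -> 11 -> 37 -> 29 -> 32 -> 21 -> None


Step 1: curr=25, set curr.next=prev(None) | reversed so far: 25
Step 2: curr=11, set curr.next=prev(25) | reversed so far: 11 -> 25
Step 3: curr=37, set curr.next=prev(11) | reversed so far: 37 -> 11 -> 25
Step 4: curr=29, set curr.next=prev(37) | reversed so far: 29 -> 37 -> 11 -> 25
Step 5: curr=32, set curr.next=prev(29) | reversed so far: 32 -> 29 -> 37 -> 11 -> 25
Step 6: curr=21, set curr.next=prev(32) | reversed so far: 21 -> 32 -> 29 -> 37 -> 11 -> 25

21 -> 32 -> 29 -> 37 -> 11 -> 25 -> None


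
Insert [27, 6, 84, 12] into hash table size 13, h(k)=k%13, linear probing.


Insert 27: h=1 -> slot 1
Insert 6: h=6 -> slot 6
Insert 84: h=6, 1 probes -> slot 7
Insert 12: h=12 -> slot 12

Table: [None, 27, None, None, None, None, 6, 84, None, None, None, None, 12]


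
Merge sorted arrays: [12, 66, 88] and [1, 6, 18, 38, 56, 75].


Take 1 from B
Take 6 from B
Take 12 from A
Take 18 from B
Take 38 from B
Take 56 from B
Take 66 from A
Take 75 from B

Merged: [1, 6, 12, 18, 38, 56, 66, 75, 88]


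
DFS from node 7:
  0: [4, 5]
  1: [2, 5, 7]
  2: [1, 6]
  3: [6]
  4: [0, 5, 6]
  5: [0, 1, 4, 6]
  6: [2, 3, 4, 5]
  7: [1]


Visit 7, push [1]
Visit 1, push [5, 2]
Visit 2, push [6]
Visit 6, push [5, 4, 3]
Visit 3, push []
Visit 4, push [5, 0]
Visit 0, push [5]
Visit 5, push []

DFS order: [7, 1, 2, 6, 3, 4, 0, 5]


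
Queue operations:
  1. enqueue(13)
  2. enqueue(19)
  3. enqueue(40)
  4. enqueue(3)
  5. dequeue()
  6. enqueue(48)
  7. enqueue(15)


enqueue(13) -> [13]
enqueue(19) -> [13, 19]
enqueue(40) -> [13, 19, 40]
enqueue(3) -> [13, 19, 40, 3]
dequeue()->13, [19, 40, 3]
enqueue(48) -> [19, 40, 3, 48]
enqueue(15) -> [19, 40, 3, 48, 15]

Final queue: [19, 40, 3, 48, 15]


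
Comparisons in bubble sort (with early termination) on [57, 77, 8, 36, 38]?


Algorithm: bubble sort (with early termination)
Input: [57, 77, 8, 36, 38]
Sorted: [8, 36, 38, 57, 77]

9


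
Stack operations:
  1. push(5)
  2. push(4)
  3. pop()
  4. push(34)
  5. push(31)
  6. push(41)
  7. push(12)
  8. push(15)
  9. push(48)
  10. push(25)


push(5) -> [5]
push(4) -> [5, 4]
pop()->4, [5]
push(34) -> [5, 34]
push(31) -> [5, 34, 31]
push(41) -> [5, 34, 31, 41]
push(12) -> [5, 34, 31, 41, 12]
push(15) -> [5, 34, 31, 41, 12, 15]
push(48) -> [5, 34, 31, 41, 12, 15, 48]
push(25) -> [5, 34, 31, 41, 12, 15, 48, 25]

Final stack: [5, 34, 31, 41, 12, 15, 48, 25]


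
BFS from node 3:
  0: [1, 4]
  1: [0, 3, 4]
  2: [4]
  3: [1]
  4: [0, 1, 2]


Visit 3, enqueue [1]
Visit 1, enqueue [0, 4]
Visit 0, enqueue []
Visit 4, enqueue [2]
Visit 2, enqueue []

BFS order: [3, 1, 0, 4, 2]


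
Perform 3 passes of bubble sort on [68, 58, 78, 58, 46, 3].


Initial: [68, 58, 78, 58, 46, 3]
Pass 1: [58, 68, 58, 46, 3, 78] (4 swaps)
Pass 2: [58, 58, 46, 3, 68, 78] (3 swaps)
Pass 3: [58, 46, 3, 58, 68, 78] (2 swaps)

After 3 passes: [58, 46, 3, 58, 68, 78]


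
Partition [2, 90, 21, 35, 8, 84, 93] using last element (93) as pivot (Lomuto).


Pivot: 93
  2 <= 93: advance i (no swap)
  90 <= 93: advance i (no swap)
  21 <= 93: advance i (no swap)
  35 <= 93: advance i (no swap)
  8 <= 93: advance i (no swap)
  84 <= 93: advance i (no swap)
Place pivot at 6: [2, 90, 21, 35, 8, 84, 93]

Partitioned: [2, 90, 21, 35, 8, 84, 93]


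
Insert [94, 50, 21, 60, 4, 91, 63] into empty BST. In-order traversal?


Insert 94: root
Insert 50: L from 94
Insert 21: L from 94 -> L from 50
Insert 60: L from 94 -> R from 50
Insert 4: L from 94 -> L from 50 -> L from 21
Insert 91: L from 94 -> R from 50 -> R from 60
Insert 63: L from 94 -> R from 50 -> R from 60 -> L from 91

In-order: [4, 21, 50, 60, 63, 91, 94]


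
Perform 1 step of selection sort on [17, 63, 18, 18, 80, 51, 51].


Initial: [17, 63, 18, 18, 80, 51, 51]
Step 1: min=17 at 0
  Swap: [17, 63, 18, 18, 80, 51, 51]

After 1 step: [17, 63, 18, 18, 80, 51, 51]


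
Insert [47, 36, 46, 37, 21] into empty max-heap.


Insert 47: [47]
Insert 36: [47, 36]
Insert 46: [47, 36, 46]
Insert 37: [47, 37, 46, 36]
Insert 21: [47, 37, 46, 36, 21]

Final heap: [47, 37, 46, 36, 21]


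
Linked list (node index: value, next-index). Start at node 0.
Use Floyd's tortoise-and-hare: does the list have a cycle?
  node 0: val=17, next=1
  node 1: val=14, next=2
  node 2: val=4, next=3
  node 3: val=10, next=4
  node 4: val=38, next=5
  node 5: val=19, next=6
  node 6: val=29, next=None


Floyd's tortoise (slow, +1) and hare (fast, +2):
  init: slow=0, fast=0
  step 1: slow=1, fast=2
  step 2: slow=2, fast=4
  step 3: slow=3, fast=6
  step 4: fast -> None, no cycle

Cycle: no


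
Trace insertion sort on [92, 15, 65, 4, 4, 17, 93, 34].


Initial: [92, 15, 65, 4, 4, 17, 93, 34]
Insert 15: [15, 92, 65, 4, 4, 17, 93, 34]
Insert 65: [15, 65, 92, 4, 4, 17, 93, 34]
Insert 4: [4, 15, 65, 92, 4, 17, 93, 34]
Insert 4: [4, 4, 15, 65, 92, 17, 93, 34]
Insert 17: [4, 4, 15, 17, 65, 92, 93, 34]
Insert 93: [4, 4, 15, 17, 65, 92, 93, 34]
Insert 34: [4, 4, 15, 17, 34, 65, 92, 93]

Sorted: [4, 4, 15, 17, 34, 65, 92, 93]


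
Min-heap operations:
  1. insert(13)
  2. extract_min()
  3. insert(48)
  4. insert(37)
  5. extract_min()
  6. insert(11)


insert(13) -> [13]
extract_min()->13, []
insert(48) -> [48]
insert(37) -> [37, 48]
extract_min()->37, [48]
insert(11) -> [11, 48]

Final heap: [11, 48]


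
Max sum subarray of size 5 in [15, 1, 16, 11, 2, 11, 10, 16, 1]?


[0:5]: 45
[1:6]: 41
[2:7]: 50
[3:8]: 50
[4:9]: 40

Max: 50 at [2:7]


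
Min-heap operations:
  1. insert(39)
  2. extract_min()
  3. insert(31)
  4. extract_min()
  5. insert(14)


insert(39) -> [39]
extract_min()->39, []
insert(31) -> [31]
extract_min()->31, []
insert(14) -> [14]

Final heap: [14]


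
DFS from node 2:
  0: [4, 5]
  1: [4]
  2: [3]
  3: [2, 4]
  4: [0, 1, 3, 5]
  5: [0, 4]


Visit 2, push [3]
Visit 3, push [4]
Visit 4, push [5, 1, 0]
Visit 0, push [5]
Visit 5, push []
Visit 1, push []

DFS order: [2, 3, 4, 0, 5, 1]


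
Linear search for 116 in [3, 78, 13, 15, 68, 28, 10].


i=0: 3!=116
i=1: 78!=116
i=2: 13!=116
i=3: 15!=116
i=4: 68!=116
i=5: 28!=116
i=6: 10!=116

Not found, 7 comps


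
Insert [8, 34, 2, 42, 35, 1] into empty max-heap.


Insert 8: [8]
Insert 34: [34, 8]
Insert 2: [34, 8, 2]
Insert 42: [42, 34, 2, 8]
Insert 35: [42, 35, 2, 8, 34]
Insert 1: [42, 35, 2, 8, 34, 1]

Final heap: [42, 35, 2, 8, 34, 1]


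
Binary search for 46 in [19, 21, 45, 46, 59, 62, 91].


Step 1: lo=0, hi=6, mid=3, val=46

Found at index 3


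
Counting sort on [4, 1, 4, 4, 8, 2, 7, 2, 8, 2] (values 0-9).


Input: [4, 1, 4, 4, 8, 2, 7, 2, 8, 2]
Counts: [0, 1, 3, 0, 3, 0, 0, 1, 2, 0]

Sorted: [1, 2, 2, 2, 4, 4, 4, 7, 8, 8]


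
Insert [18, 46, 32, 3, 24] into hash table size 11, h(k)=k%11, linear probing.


Insert 18: h=7 -> slot 7
Insert 46: h=2 -> slot 2
Insert 32: h=10 -> slot 10
Insert 3: h=3 -> slot 3
Insert 24: h=2, 2 probes -> slot 4

Table: [None, None, 46, 3, 24, None, None, 18, None, None, 32]


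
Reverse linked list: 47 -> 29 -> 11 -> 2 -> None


Step 1: curr=47, set curr.next=prev(None) | reversed so far: 47
Step 2: curr=29, set curr.next=prev(47) | reversed so far: 29 -> 47
Step 3: curr=11, set curr.next=prev(29) | reversed so far: 11 -> 29 -> 47
Step 4: curr=2, set curr.next=prev(11) | reversed so far: 2 -> 11 -> 29 -> 47

2 -> 11 -> 29 -> 47 -> None


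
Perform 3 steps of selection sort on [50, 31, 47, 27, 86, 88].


Initial: [50, 31, 47, 27, 86, 88]
Step 1: min=27 at 3
  Swap: [27, 31, 47, 50, 86, 88]
Step 2: min=31 at 1
  Swap: [27, 31, 47, 50, 86, 88]
Step 3: min=47 at 2
  Swap: [27, 31, 47, 50, 86, 88]

After 3 steps: [27, 31, 47, 50, 86, 88]


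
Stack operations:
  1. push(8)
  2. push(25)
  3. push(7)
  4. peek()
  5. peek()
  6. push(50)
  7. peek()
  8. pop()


push(8) -> [8]
push(25) -> [8, 25]
push(7) -> [8, 25, 7]
peek()->7
peek()->7
push(50) -> [8, 25, 7, 50]
peek()->50
pop()->50, [8, 25, 7]

Final stack: [8, 25, 7]


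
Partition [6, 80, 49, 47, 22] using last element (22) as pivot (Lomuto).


Pivot: 22
  6 <= 22: advance i (no swap)
Place pivot at 1: [6, 22, 49, 47, 80]

Partitioned: [6, 22, 49, 47, 80]


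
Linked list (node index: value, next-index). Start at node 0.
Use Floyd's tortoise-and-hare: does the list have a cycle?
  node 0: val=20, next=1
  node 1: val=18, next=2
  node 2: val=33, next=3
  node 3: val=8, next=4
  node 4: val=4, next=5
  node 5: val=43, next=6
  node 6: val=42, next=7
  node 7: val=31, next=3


Floyd's tortoise (slow, +1) and hare (fast, +2):
  init: slow=0, fast=0
  step 1: slow=1, fast=2
  step 2: slow=2, fast=4
  step 3: slow=3, fast=6
  step 4: slow=4, fast=3
  step 5: slow=5, fast=5
  slow == fast at node 5: cycle detected

Cycle: yes


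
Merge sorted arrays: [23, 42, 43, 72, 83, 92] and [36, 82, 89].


Take 23 from A
Take 36 from B
Take 42 from A
Take 43 from A
Take 72 from A
Take 82 from B
Take 83 from A
Take 89 from B

Merged: [23, 36, 42, 43, 72, 82, 83, 89, 92]


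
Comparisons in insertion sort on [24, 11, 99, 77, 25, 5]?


Algorithm: insertion sort
Input: [24, 11, 99, 77, 25, 5]
Sorted: [5, 11, 24, 25, 77, 99]

12


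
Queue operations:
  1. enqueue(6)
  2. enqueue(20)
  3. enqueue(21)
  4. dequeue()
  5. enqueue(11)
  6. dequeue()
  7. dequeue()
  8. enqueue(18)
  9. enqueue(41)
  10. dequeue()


enqueue(6) -> [6]
enqueue(20) -> [6, 20]
enqueue(21) -> [6, 20, 21]
dequeue()->6, [20, 21]
enqueue(11) -> [20, 21, 11]
dequeue()->20, [21, 11]
dequeue()->21, [11]
enqueue(18) -> [11, 18]
enqueue(41) -> [11, 18, 41]
dequeue()->11, [18, 41]

Final queue: [18, 41]


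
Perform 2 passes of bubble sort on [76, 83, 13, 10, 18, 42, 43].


Initial: [76, 83, 13, 10, 18, 42, 43]
Pass 1: [76, 13, 10, 18, 42, 43, 83] (5 swaps)
Pass 2: [13, 10, 18, 42, 43, 76, 83] (5 swaps)

After 2 passes: [13, 10, 18, 42, 43, 76, 83]


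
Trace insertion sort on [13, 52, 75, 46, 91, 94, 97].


Initial: [13, 52, 75, 46, 91, 94, 97]
Insert 52: [13, 52, 75, 46, 91, 94, 97]
Insert 75: [13, 52, 75, 46, 91, 94, 97]
Insert 46: [13, 46, 52, 75, 91, 94, 97]
Insert 91: [13, 46, 52, 75, 91, 94, 97]
Insert 94: [13, 46, 52, 75, 91, 94, 97]
Insert 97: [13, 46, 52, 75, 91, 94, 97]

Sorted: [13, 46, 52, 75, 91, 94, 97]


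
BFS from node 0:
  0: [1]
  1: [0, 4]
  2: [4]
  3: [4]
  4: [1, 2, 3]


Visit 0, enqueue [1]
Visit 1, enqueue [4]
Visit 4, enqueue [2, 3]
Visit 2, enqueue []
Visit 3, enqueue []

BFS order: [0, 1, 4, 2, 3]


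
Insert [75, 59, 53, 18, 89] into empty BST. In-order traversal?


Insert 75: root
Insert 59: L from 75
Insert 53: L from 75 -> L from 59
Insert 18: L from 75 -> L from 59 -> L from 53
Insert 89: R from 75

In-order: [18, 53, 59, 75, 89]


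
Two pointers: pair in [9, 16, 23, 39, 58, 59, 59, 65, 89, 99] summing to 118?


lo=0(9)+hi=9(99)=108
lo=1(16)+hi=9(99)=115
lo=2(23)+hi=9(99)=122
lo=2(23)+hi=8(89)=112
lo=3(39)+hi=8(89)=128
lo=3(39)+hi=7(65)=104
lo=4(58)+hi=7(65)=123
lo=4(58)+hi=6(59)=117
lo=5(59)+hi=6(59)=118

Yes: 59+59=118


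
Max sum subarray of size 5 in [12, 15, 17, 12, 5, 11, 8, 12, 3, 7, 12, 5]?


[0:5]: 61
[1:6]: 60
[2:7]: 53
[3:8]: 48
[4:9]: 39
[5:10]: 41
[6:11]: 42
[7:12]: 39

Max: 61 at [0:5]


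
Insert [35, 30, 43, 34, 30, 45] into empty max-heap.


Insert 35: [35]
Insert 30: [35, 30]
Insert 43: [43, 30, 35]
Insert 34: [43, 34, 35, 30]
Insert 30: [43, 34, 35, 30, 30]
Insert 45: [45, 34, 43, 30, 30, 35]

Final heap: [45, 34, 43, 30, 30, 35]


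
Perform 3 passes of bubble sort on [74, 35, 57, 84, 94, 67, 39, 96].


Initial: [74, 35, 57, 84, 94, 67, 39, 96]
Pass 1: [35, 57, 74, 84, 67, 39, 94, 96] (4 swaps)
Pass 2: [35, 57, 74, 67, 39, 84, 94, 96] (2 swaps)
Pass 3: [35, 57, 67, 39, 74, 84, 94, 96] (2 swaps)

After 3 passes: [35, 57, 67, 39, 74, 84, 94, 96]


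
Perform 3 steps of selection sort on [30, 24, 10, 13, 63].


Initial: [30, 24, 10, 13, 63]
Step 1: min=10 at 2
  Swap: [10, 24, 30, 13, 63]
Step 2: min=13 at 3
  Swap: [10, 13, 30, 24, 63]
Step 3: min=24 at 3
  Swap: [10, 13, 24, 30, 63]

After 3 steps: [10, 13, 24, 30, 63]


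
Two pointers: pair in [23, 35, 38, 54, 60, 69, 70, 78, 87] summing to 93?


lo=0(23)+hi=8(87)=110
lo=0(23)+hi=7(78)=101
lo=0(23)+hi=6(70)=93

Yes: 23+70=93


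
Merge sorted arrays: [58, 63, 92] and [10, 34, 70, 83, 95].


Take 10 from B
Take 34 from B
Take 58 from A
Take 63 from A
Take 70 from B
Take 83 from B
Take 92 from A

Merged: [10, 34, 58, 63, 70, 83, 92, 95]


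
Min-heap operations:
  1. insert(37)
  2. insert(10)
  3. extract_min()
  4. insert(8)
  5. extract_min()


insert(37) -> [37]
insert(10) -> [10, 37]
extract_min()->10, [37]
insert(8) -> [8, 37]
extract_min()->8, [37]

Final heap: [37]


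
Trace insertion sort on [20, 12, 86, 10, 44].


Initial: [20, 12, 86, 10, 44]
Insert 12: [12, 20, 86, 10, 44]
Insert 86: [12, 20, 86, 10, 44]
Insert 10: [10, 12, 20, 86, 44]
Insert 44: [10, 12, 20, 44, 86]

Sorted: [10, 12, 20, 44, 86]


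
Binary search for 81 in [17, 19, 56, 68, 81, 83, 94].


Step 1: lo=0, hi=6, mid=3, val=68
Step 2: lo=4, hi=6, mid=5, val=83
Step 3: lo=4, hi=4, mid=4, val=81

Found at index 4


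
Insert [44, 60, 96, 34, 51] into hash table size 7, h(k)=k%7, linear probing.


Insert 44: h=2 -> slot 2
Insert 60: h=4 -> slot 4
Insert 96: h=5 -> slot 5
Insert 34: h=6 -> slot 6
Insert 51: h=2, 1 probes -> slot 3

Table: [None, None, 44, 51, 60, 96, 34]


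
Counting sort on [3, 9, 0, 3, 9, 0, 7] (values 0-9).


Input: [3, 9, 0, 3, 9, 0, 7]
Counts: [2, 0, 0, 2, 0, 0, 0, 1, 0, 2]

Sorted: [0, 0, 3, 3, 7, 9, 9]


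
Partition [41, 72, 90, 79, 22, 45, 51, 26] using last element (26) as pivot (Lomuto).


Pivot: 26
  22 <= 26: swap -> [22, 72, 90, 79, 41, 45, 51, 26]
Place pivot at 1: [22, 26, 90, 79, 41, 45, 51, 72]

Partitioned: [22, 26, 90, 79, 41, 45, 51, 72]


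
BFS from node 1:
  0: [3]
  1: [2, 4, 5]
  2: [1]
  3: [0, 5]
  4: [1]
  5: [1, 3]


Visit 1, enqueue [2, 4, 5]
Visit 2, enqueue []
Visit 4, enqueue []
Visit 5, enqueue [3]
Visit 3, enqueue [0]
Visit 0, enqueue []

BFS order: [1, 2, 4, 5, 3, 0]


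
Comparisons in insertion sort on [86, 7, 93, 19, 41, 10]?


Algorithm: insertion sort
Input: [86, 7, 93, 19, 41, 10]
Sorted: [7, 10, 19, 41, 86, 93]

13


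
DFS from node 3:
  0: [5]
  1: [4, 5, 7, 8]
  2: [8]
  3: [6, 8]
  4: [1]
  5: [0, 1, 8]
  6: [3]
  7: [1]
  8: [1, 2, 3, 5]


Visit 3, push [8, 6]
Visit 6, push []
Visit 8, push [5, 2, 1]
Visit 1, push [7, 5, 4]
Visit 4, push []
Visit 5, push [0]
Visit 0, push []
Visit 7, push []
Visit 2, push []

DFS order: [3, 6, 8, 1, 4, 5, 0, 7, 2]


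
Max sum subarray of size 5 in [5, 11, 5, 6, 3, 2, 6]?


[0:5]: 30
[1:6]: 27
[2:7]: 22

Max: 30 at [0:5]


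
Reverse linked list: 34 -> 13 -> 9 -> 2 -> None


Step 1: curr=34, set curr.next=prev(None) | reversed so far: 34
Step 2: curr=13, set curr.next=prev(34) | reversed so far: 13 -> 34
Step 3: curr=9, set curr.next=prev(13) | reversed so far: 9 -> 13 -> 34
Step 4: curr=2, set curr.next=prev(9) | reversed so far: 2 -> 9 -> 13 -> 34

2 -> 9 -> 13 -> 34 -> None


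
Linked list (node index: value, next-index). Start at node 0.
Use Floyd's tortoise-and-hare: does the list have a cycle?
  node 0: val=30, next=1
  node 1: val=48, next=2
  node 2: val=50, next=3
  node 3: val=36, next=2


Floyd's tortoise (slow, +1) and hare (fast, +2):
  init: slow=0, fast=0
  step 1: slow=1, fast=2
  step 2: slow=2, fast=2
  slow == fast at node 2: cycle detected

Cycle: yes


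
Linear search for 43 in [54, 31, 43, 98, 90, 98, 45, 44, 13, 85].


i=0: 54!=43
i=1: 31!=43
i=2: 43==43 found!

Found at 2, 3 comps


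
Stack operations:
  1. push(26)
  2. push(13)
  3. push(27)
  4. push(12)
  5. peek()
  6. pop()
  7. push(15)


push(26) -> [26]
push(13) -> [26, 13]
push(27) -> [26, 13, 27]
push(12) -> [26, 13, 27, 12]
peek()->12
pop()->12, [26, 13, 27]
push(15) -> [26, 13, 27, 15]

Final stack: [26, 13, 27, 15]


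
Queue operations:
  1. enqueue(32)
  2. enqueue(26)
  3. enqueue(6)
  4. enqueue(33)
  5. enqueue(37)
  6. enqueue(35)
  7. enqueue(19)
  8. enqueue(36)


enqueue(32) -> [32]
enqueue(26) -> [32, 26]
enqueue(6) -> [32, 26, 6]
enqueue(33) -> [32, 26, 6, 33]
enqueue(37) -> [32, 26, 6, 33, 37]
enqueue(35) -> [32, 26, 6, 33, 37, 35]
enqueue(19) -> [32, 26, 6, 33, 37, 35, 19]
enqueue(36) -> [32, 26, 6, 33, 37, 35, 19, 36]

Final queue: [32, 26, 6, 33, 37, 35, 19, 36]


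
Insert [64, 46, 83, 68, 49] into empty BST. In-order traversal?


Insert 64: root
Insert 46: L from 64
Insert 83: R from 64
Insert 68: R from 64 -> L from 83
Insert 49: L from 64 -> R from 46

In-order: [46, 49, 64, 68, 83]


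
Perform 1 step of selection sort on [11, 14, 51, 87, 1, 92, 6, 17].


Initial: [11, 14, 51, 87, 1, 92, 6, 17]
Step 1: min=1 at 4
  Swap: [1, 14, 51, 87, 11, 92, 6, 17]

After 1 step: [1, 14, 51, 87, 11, 92, 6, 17]


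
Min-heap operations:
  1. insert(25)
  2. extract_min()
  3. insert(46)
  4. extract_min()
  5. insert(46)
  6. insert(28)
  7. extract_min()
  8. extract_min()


insert(25) -> [25]
extract_min()->25, []
insert(46) -> [46]
extract_min()->46, []
insert(46) -> [46]
insert(28) -> [28, 46]
extract_min()->28, [46]
extract_min()->46, []

Final heap: []


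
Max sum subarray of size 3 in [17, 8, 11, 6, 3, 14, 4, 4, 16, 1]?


[0:3]: 36
[1:4]: 25
[2:5]: 20
[3:6]: 23
[4:7]: 21
[5:8]: 22
[6:9]: 24
[7:10]: 21

Max: 36 at [0:3]


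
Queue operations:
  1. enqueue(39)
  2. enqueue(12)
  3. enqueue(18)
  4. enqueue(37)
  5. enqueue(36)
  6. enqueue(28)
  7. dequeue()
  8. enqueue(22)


enqueue(39) -> [39]
enqueue(12) -> [39, 12]
enqueue(18) -> [39, 12, 18]
enqueue(37) -> [39, 12, 18, 37]
enqueue(36) -> [39, 12, 18, 37, 36]
enqueue(28) -> [39, 12, 18, 37, 36, 28]
dequeue()->39, [12, 18, 37, 36, 28]
enqueue(22) -> [12, 18, 37, 36, 28, 22]

Final queue: [12, 18, 37, 36, 28, 22]


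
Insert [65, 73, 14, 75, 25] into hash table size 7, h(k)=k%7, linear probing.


Insert 65: h=2 -> slot 2
Insert 73: h=3 -> slot 3
Insert 14: h=0 -> slot 0
Insert 75: h=5 -> slot 5
Insert 25: h=4 -> slot 4

Table: [14, None, 65, 73, 25, 75, None]


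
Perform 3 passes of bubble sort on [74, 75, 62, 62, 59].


Initial: [74, 75, 62, 62, 59]
Pass 1: [74, 62, 62, 59, 75] (3 swaps)
Pass 2: [62, 62, 59, 74, 75] (3 swaps)
Pass 3: [62, 59, 62, 74, 75] (1 swaps)

After 3 passes: [62, 59, 62, 74, 75]


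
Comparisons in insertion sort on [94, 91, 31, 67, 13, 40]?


Algorithm: insertion sort
Input: [94, 91, 31, 67, 13, 40]
Sorted: [13, 31, 40, 67, 91, 94]

14


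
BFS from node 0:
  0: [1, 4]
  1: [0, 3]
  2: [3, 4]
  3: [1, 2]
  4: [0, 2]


Visit 0, enqueue [1, 4]
Visit 1, enqueue [3]
Visit 4, enqueue [2]
Visit 3, enqueue []
Visit 2, enqueue []

BFS order: [0, 1, 4, 3, 2]


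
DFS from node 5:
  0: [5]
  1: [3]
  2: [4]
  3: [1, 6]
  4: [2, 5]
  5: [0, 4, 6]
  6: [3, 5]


Visit 5, push [6, 4, 0]
Visit 0, push []
Visit 4, push [2]
Visit 2, push []
Visit 6, push [3]
Visit 3, push [1]
Visit 1, push []

DFS order: [5, 0, 4, 2, 6, 3, 1]


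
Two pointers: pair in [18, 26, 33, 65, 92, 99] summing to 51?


lo=0(18)+hi=5(99)=117
lo=0(18)+hi=4(92)=110
lo=0(18)+hi=3(65)=83
lo=0(18)+hi=2(33)=51

Yes: 18+33=51


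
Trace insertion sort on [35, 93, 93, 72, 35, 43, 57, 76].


Initial: [35, 93, 93, 72, 35, 43, 57, 76]
Insert 93: [35, 93, 93, 72, 35, 43, 57, 76]
Insert 93: [35, 93, 93, 72, 35, 43, 57, 76]
Insert 72: [35, 72, 93, 93, 35, 43, 57, 76]
Insert 35: [35, 35, 72, 93, 93, 43, 57, 76]
Insert 43: [35, 35, 43, 72, 93, 93, 57, 76]
Insert 57: [35, 35, 43, 57, 72, 93, 93, 76]
Insert 76: [35, 35, 43, 57, 72, 76, 93, 93]

Sorted: [35, 35, 43, 57, 72, 76, 93, 93]


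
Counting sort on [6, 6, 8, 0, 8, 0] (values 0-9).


Input: [6, 6, 8, 0, 8, 0]
Counts: [2, 0, 0, 0, 0, 0, 2, 0, 2, 0]

Sorted: [0, 0, 6, 6, 8, 8]


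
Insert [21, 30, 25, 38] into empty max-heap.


Insert 21: [21]
Insert 30: [30, 21]
Insert 25: [30, 21, 25]
Insert 38: [38, 30, 25, 21]

Final heap: [38, 30, 25, 21]


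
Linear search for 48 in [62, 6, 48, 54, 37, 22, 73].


i=0: 62!=48
i=1: 6!=48
i=2: 48==48 found!

Found at 2, 3 comps


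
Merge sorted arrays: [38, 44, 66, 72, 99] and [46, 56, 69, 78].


Take 38 from A
Take 44 from A
Take 46 from B
Take 56 from B
Take 66 from A
Take 69 from B
Take 72 from A
Take 78 from B

Merged: [38, 44, 46, 56, 66, 69, 72, 78, 99]


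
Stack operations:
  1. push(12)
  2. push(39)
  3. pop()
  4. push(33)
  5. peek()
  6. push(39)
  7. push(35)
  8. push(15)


push(12) -> [12]
push(39) -> [12, 39]
pop()->39, [12]
push(33) -> [12, 33]
peek()->33
push(39) -> [12, 33, 39]
push(35) -> [12, 33, 39, 35]
push(15) -> [12, 33, 39, 35, 15]

Final stack: [12, 33, 39, 35, 15]


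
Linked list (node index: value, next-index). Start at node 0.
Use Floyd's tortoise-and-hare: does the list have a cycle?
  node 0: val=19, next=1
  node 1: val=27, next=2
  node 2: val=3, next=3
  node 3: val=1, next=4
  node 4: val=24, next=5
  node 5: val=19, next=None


Floyd's tortoise (slow, +1) and hare (fast, +2):
  init: slow=0, fast=0
  step 1: slow=1, fast=2
  step 2: slow=2, fast=4
  step 3: fast 4->5->None, no cycle

Cycle: no


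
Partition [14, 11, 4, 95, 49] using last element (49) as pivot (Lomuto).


Pivot: 49
  14 <= 49: advance i (no swap)
  11 <= 49: advance i (no swap)
  4 <= 49: advance i (no swap)
Place pivot at 3: [14, 11, 4, 49, 95]

Partitioned: [14, 11, 4, 49, 95]


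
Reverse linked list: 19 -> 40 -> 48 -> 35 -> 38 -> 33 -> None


Step 1: curr=19, set curr.next=prev(None) | reversed so far: 19
Step 2: curr=40, set curr.next=prev(19) | reversed so far: 40 -> 19
Step 3: curr=48, set curr.next=prev(40) | reversed so far: 48 -> 40 -> 19
Step 4: curr=35, set curr.next=prev(48) | reversed so far: 35 -> 48 -> 40 -> 19
Step 5: curr=38, set curr.next=prev(35) | reversed so far: 38 -> 35 -> 48 -> 40 -> 19
Step 6: curr=33, set curr.next=prev(38) | reversed so far: 33 -> 38 -> 35 -> 48 -> 40 -> 19

33 -> 38 -> 35 -> 48 -> 40 -> 19 -> None


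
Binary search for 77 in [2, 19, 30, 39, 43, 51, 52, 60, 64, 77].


Step 1: lo=0, hi=9, mid=4, val=43
Step 2: lo=5, hi=9, mid=7, val=60
Step 3: lo=8, hi=9, mid=8, val=64
Step 4: lo=9, hi=9, mid=9, val=77

Found at index 9


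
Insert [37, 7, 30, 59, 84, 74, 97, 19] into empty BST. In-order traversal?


Insert 37: root
Insert 7: L from 37
Insert 30: L from 37 -> R from 7
Insert 59: R from 37
Insert 84: R from 37 -> R from 59
Insert 74: R from 37 -> R from 59 -> L from 84
Insert 97: R from 37 -> R from 59 -> R from 84
Insert 19: L from 37 -> R from 7 -> L from 30

In-order: [7, 19, 30, 37, 59, 74, 84, 97]


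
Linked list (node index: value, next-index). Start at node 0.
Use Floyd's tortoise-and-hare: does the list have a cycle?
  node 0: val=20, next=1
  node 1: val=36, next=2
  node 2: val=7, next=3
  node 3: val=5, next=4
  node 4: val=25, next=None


Floyd's tortoise (slow, +1) and hare (fast, +2):
  init: slow=0, fast=0
  step 1: slow=1, fast=2
  step 2: slow=2, fast=4
  step 3: fast -> None, no cycle

Cycle: no


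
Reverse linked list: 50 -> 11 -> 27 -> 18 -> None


Step 1: curr=50, set curr.next=prev(None) | reversed so far: 50
Step 2: curr=11, set curr.next=prev(50) | reversed so far: 11 -> 50
Step 3: curr=27, set curr.next=prev(11) | reversed so far: 27 -> 11 -> 50
Step 4: curr=18, set curr.next=prev(27) | reversed so far: 18 -> 27 -> 11 -> 50

18 -> 27 -> 11 -> 50 -> None


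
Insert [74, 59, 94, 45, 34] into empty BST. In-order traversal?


Insert 74: root
Insert 59: L from 74
Insert 94: R from 74
Insert 45: L from 74 -> L from 59
Insert 34: L from 74 -> L from 59 -> L from 45

In-order: [34, 45, 59, 74, 94]


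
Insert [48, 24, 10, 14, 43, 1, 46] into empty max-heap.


Insert 48: [48]
Insert 24: [48, 24]
Insert 10: [48, 24, 10]
Insert 14: [48, 24, 10, 14]
Insert 43: [48, 43, 10, 14, 24]
Insert 1: [48, 43, 10, 14, 24, 1]
Insert 46: [48, 43, 46, 14, 24, 1, 10]

Final heap: [48, 43, 46, 14, 24, 1, 10]


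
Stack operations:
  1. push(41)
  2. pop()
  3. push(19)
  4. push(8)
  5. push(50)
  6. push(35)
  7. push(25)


push(41) -> [41]
pop()->41, []
push(19) -> [19]
push(8) -> [19, 8]
push(50) -> [19, 8, 50]
push(35) -> [19, 8, 50, 35]
push(25) -> [19, 8, 50, 35, 25]

Final stack: [19, 8, 50, 35, 25]


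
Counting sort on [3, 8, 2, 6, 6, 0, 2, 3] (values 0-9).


Input: [3, 8, 2, 6, 6, 0, 2, 3]
Counts: [1, 0, 2, 2, 0, 0, 2, 0, 1, 0]

Sorted: [0, 2, 2, 3, 3, 6, 6, 8]


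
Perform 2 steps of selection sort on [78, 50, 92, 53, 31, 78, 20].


Initial: [78, 50, 92, 53, 31, 78, 20]
Step 1: min=20 at 6
  Swap: [20, 50, 92, 53, 31, 78, 78]
Step 2: min=31 at 4
  Swap: [20, 31, 92, 53, 50, 78, 78]

After 2 steps: [20, 31, 92, 53, 50, 78, 78]


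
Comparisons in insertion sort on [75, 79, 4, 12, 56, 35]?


Algorithm: insertion sort
Input: [75, 79, 4, 12, 56, 35]
Sorted: [4, 12, 35, 56, 75, 79]

13


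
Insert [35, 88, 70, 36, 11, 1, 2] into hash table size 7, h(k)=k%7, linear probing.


Insert 35: h=0 -> slot 0
Insert 88: h=4 -> slot 4
Insert 70: h=0, 1 probes -> slot 1
Insert 36: h=1, 1 probes -> slot 2
Insert 11: h=4, 1 probes -> slot 5
Insert 1: h=1, 2 probes -> slot 3
Insert 2: h=2, 4 probes -> slot 6

Table: [35, 70, 36, 1, 88, 11, 2]


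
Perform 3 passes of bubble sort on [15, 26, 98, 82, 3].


Initial: [15, 26, 98, 82, 3]
Pass 1: [15, 26, 82, 3, 98] (2 swaps)
Pass 2: [15, 26, 3, 82, 98] (1 swaps)
Pass 3: [15, 3, 26, 82, 98] (1 swaps)

After 3 passes: [15, 3, 26, 82, 98]


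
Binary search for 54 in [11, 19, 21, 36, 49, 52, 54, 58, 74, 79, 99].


Step 1: lo=0, hi=10, mid=5, val=52
Step 2: lo=6, hi=10, mid=8, val=74
Step 3: lo=6, hi=7, mid=6, val=54

Found at index 6


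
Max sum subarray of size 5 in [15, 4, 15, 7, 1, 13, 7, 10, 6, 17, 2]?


[0:5]: 42
[1:6]: 40
[2:7]: 43
[3:8]: 38
[4:9]: 37
[5:10]: 53
[6:11]: 42

Max: 53 at [5:10]


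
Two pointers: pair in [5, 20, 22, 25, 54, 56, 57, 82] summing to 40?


lo=0(5)+hi=7(82)=87
lo=0(5)+hi=6(57)=62
lo=0(5)+hi=5(56)=61
lo=0(5)+hi=4(54)=59
lo=0(5)+hi=3(25)=30
lo=1(20)+hi=3(25)=45
lo=1(20)+hi=2(22)=42

No pair found


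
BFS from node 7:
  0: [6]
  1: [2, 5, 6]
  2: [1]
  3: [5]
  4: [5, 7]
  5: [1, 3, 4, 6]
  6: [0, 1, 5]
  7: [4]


Visit 7, enqueue [4]
Visit 4, enqueue [5]
Visit 5, enqueue [1, 3, 6]
Visit 1, enqueue [2]
Visit 3, enqueue []
Visit 6, enqueue [0]
Visit 2, enqueue []
Visit 0, enqueue []

BFS order: [7, 4, 5, 1, 3, 6, 2, 0]


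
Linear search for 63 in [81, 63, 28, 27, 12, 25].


i=0: 81!=63
i=1: 63==63 found!

Found at 1, 2 comps


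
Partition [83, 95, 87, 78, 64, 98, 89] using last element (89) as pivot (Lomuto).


Pivot: 89
  83 <= 89: advance i (no swap)
  87 <= 89: swap -> [83, 87, 95, 78, 64, 98, 89]
  78 <= 89: swap -> [83, 87, 78, 95, 64, 98, 89]
  64 <= 89: swap -> [83, 87, 78, 64, 95, 98, 89]
Place pivot at 4: [83, 87, 78, 64, 89, 98, 95]

Partitioned: [83, 87, 78, 64, 89, 98, 95]


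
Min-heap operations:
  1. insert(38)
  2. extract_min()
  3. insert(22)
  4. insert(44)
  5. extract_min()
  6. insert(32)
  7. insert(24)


insert(38) -> [38]
extract_min()->38, []
insert(22) -> [22]
insert(44) -> [22, 44]
extract_min()->22, [44]
insert(32) -> [32, 44]
insert(24) -> [24, 44, 32]

Final heap: [24, 44, 32]


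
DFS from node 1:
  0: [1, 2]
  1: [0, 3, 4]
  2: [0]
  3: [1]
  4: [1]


Visit 1, push [4, 3, 0]
Visit 0, push [2]
Visit 2, push []
Visit 3, push []
Visit 4, push []

DFS order: [1, 0, 2, 3, 4]


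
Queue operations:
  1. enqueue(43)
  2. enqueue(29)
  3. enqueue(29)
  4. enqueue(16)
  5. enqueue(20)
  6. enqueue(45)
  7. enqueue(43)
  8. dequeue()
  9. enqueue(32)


enqueue(43) -> [43]
enqueue(29) -> [43, 29]
enqueue(29) -> [43, 29, 29]
enqueue(16) -> [43, 29, 29, 16]
enqueue(20) -> [43, 29, 29, 16, 20]
enqueue(45) -> [43, 29, 29, 16, 20, 45]
enqueue(43) -> [43, 29, 29, 16, 20, 45, 43]
dequeue()->43, [29, 29, 16, 20, 45, 43]
enqueue(32) -> [29, 29, 16, 20, 45, 43, 32]

Final queue: [29, 29, 16, 20, 45, 43, 32]


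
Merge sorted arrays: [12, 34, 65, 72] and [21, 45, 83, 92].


Take 12 from A
Take 21 from B
Take 34 from A
Take 45 from B
Take 65 from A
Take 72 from A

Merged: [12, 21, 34, 45, 65, 72, 83, 92]


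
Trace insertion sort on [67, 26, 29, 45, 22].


Initial: [67, 26, 29, 45, 22]
Insert 26: [26, 67, 29, 45, 22]
Insert 29: [26, 29, 67, 45, 22]
Insert 45: [26, 29, 45, 67, 22]
Insert 22: [22, 26, 29, 45, 67]

Sorted: [22, 26, 29, 45, 67]


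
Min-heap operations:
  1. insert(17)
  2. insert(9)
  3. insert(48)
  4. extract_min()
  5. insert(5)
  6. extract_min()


insert(17) -> [17]
insert(9) -> [9, 17]
insert(48) -> [9, 17, 48]
extract_min()->9, [17, 48]
insert(5) -> [5, 48, 17]
extract_min()->5, [17, 48]

Final heap: [17, 48]


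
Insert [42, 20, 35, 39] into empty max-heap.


Insert 42: [42]
Insert 20: [42, 20]
Insert 35: [42, 20, 35]
Insert 39: [42, 39, 35, 20]

Final heap: [42, 39, 35, 20]


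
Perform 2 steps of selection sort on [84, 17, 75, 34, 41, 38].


Initial: [84, 17, 75, 34, 41, 38]
Step 1: min=17 at 1
  Swap: [17, 84, 75, 34, 41, 38]
Step 2: min=34 at 3
  Swap: [17, 34, 75, 84, 41, 38]

After 2 steps: [17, 34, 75, 84, 41, 38]


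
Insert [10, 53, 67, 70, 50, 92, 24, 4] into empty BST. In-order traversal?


Insert 10: root
Insert 53: R from 10
Insert 67: R from 10 -> R from 53
Insert 70: R from 10 -> R from 53 -> R from 67
Insert 50: R from 10 -> L from 53
Insert 92: R from 10 -> R from 53 -> R from 67 -> R from 70
Insert 24: R from 10 -> L from 53 -> L from 50
Insert 4: L from 10

In-order: [4, 10, 24, 50, 53, 67, 70, 92]


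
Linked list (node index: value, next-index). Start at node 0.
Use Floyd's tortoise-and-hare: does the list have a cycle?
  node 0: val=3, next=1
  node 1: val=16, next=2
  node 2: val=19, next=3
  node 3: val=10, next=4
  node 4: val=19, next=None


Floyd's tortoise (slow, +1) and hare (fast, +2):
  init: slow=0, fast=0
  step 1: slow=1, fast=2
  step 2: slow=2, fast=4
  step 3: fast -> None, no cycle

Cycle: no


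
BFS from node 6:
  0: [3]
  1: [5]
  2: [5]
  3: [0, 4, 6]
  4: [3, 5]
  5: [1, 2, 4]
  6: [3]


Visit 6, enqueue [3]
Visit 3, enqueue [0, 4]
Visit 0, enqueue []
Visit 4, enqueue [5]
Visit 5, enqueue [1, 2]
Visit 1, enqueue []
Visit 2, enqueue []

BFS order: [6, 3, 0, 4, 5, 1, 2]


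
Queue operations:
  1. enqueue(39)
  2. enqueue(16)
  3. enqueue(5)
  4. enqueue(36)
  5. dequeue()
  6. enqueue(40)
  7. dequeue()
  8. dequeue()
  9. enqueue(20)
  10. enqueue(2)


enqueue(39) -> [39]
enqueue(16) -> [39, 16]
enqueue(5) -> [39, 16, 5]
enqueue(36) -> [39, 16, 5, 36]
dequeue()->39, [16, 5, 36]
enqueue(40) -> [16, 5, 36, 40]
dequeue()->16, [5, 36, 40]
dequeue()->5, [36, 40]
enqueue(20) -> [36, 40, 20]
enqueue(2) -> [36, 40, 20, 2]

Final queue: [36, 40, 20, 2]


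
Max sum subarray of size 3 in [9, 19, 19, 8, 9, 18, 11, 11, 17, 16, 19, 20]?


[0:3]: 47
[1:4]: 46
[2:5]: 36
[3:6]: 35
[4:7]: 38
[5:8]: 40
[6:9]: 39
[7:10]: 44
[8:11]: 52
[9:12]: 55

Max: 55 at [9:12]


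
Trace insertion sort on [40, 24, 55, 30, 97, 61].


Initial: [40, 24, 55, 30, 97, 61]
Insert 24: [24, 40, 55, 30, 97, 61]
Insert 55: [24, 40, 55, 30, 97, 61]
Insert 30: [24, 30, 40, 55, 97, 61]
Insert 97: [24, 30, 40, 55, 97, 61]
Insert 61: [24, 30, 40, 55, 61, 97]

Sorted: [24, 30, 40, 55, 61, 97]


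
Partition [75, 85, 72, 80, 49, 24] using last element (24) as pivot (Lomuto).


Pivot: 24
Place pivot at 0: [24, 85, 72, 80, 49, 75]

Partitioned: [24, 85, 72, 80, 49, 75]


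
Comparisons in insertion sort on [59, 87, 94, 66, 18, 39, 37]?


Algorithm: insertion sort
Input: [59, 87, 94, 66, 18, 39, 37]
Sorted: [18, 37, 39, 59, 66, 87, 94]

20


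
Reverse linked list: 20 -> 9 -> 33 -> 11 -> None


Step 1: curr=20, set curr.next=prev(None) | reversed so far: 20
Step 2: curr=9, set curr.next=prev(20) | reversed so far: 9 -> 20
Step 3: curr=33, set curr.next=prev(9) | reversed so far: 33 -> 9 -> 20
Step 4: curr=11, set curr.next=prev(33) | reversed so far: 11 -> 33 -> 9 -> 20

11 -> 33 -> 9 -> 20 -> None


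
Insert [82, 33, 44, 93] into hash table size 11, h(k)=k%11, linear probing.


Insert 82: h=5 -> slot 5
Insert 33: h=0 -> slot 0
Insert 44: h=0, 1 probes -> slot 1
Insert 93: h=5, 1 probes -> slot 6

Table: [33, 44, None, None, None, 82, 93, None, None, None, None]


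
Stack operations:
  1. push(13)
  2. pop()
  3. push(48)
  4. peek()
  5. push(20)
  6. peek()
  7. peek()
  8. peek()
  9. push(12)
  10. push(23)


push(13) -> [13]
pop()->13, []
push(48) -> [48]
peek()->48
push(20) -> [48, 20]
peek()->20
peek()->20
peek()->20
push(12) -> [48, 20, 12]
push(23) -> [48, 20, 12, 23]

Final stack: [48, 20, 12, 23]


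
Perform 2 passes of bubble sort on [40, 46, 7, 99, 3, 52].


Initial: [40, 46, 7, 99, 3, 52]
Pass 1: [40, 7, 46, 3, 52, 99] (3 swaps)
Pass 2: [7, 40, 3, 46, 52, 99] (2 swaps)

After 2 passes: [7, 40, 3, 46, 52, 99]


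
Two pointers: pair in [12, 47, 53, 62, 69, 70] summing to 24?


lo=0(12)+hi=5(70)=82
lo=0(12)+hi=4(69)=81
lo=0(12)+hi=3(62)=74
lo=0(12)+hi=2(53)=65
lo=0(12)+hi=1(47)=59

No pair found


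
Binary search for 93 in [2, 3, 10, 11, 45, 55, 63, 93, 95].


Step 1: lo=0, hi=8, mid=4, val=45
Step 2: lo=5, hi=8, mid=6, val=63
Step 3: lo=7, hi=8, mid=7, val=93

Found at index 7


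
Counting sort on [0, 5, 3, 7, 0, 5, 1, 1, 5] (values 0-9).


Input: [0, 5, 3, 7, 0, 5, 1, 1, 5]
Counts: [2, 2, 0, 1, 0, 3, 0, 1, 0, 0]

Sorted: [0, 0, 1, 1, 3, 5, 5, 5, 7]


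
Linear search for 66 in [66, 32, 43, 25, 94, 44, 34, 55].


i=0: 66==66 found!

Found at 0, 1 comps


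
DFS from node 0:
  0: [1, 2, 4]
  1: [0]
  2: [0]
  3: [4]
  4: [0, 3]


Visit 0, push [4, 2, 1]
Visit 1, push []
Visit 2, push []
Visit 4, push [3]
Visit 3, push []

DFS order: [0, 1, 2, 4, 3]


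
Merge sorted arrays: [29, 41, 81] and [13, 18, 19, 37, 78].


Take 13 from B
Take 18 from B
Take 19 from B
Take 29 from A
Take 37 from B
Take 41 from A
Take 78 from B

Merged: [13, 18, 19, 29, 37, 41, 78, 81]


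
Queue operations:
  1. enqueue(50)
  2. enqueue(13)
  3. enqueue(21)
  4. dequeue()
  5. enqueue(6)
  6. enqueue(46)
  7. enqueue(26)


enqueue(50) -> [50]
enqueue(13) -> [50, 13]
enqueue(21) -> [50, 13, 21]
dequeue()->50, [13, 21]
enqueue(6) -> [13, 21, 6]
enqueue(46) -> [13, 21, 6, 46]
enqueue(26) -> [13, 21, 6, 46, 26]

Final queue: [13, 21, 6, 46, 26]


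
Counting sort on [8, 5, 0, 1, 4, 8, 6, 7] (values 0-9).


Input: [8, 5, 0, 1, 4, 8, 6, 7]
Counts: [1, 1, 0, 0, 1, 1, 1, 1, 2, 0]

Sorted: [0, 1, 4, 5, 6, 7, 8, 8]


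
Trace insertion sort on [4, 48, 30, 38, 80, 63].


Initial: [4, 48, 30, 38, 80, 63]
Insert 48: [4, 48, 30, 38, 80, 63]
Insert 30: [4, 30, 48, 38, 80, 63]
Insert 38: [4, 30, 38, 48, 80, 63]
Insert 80: [4, 30, 38, 48, 80, 63]
Insert 63: [4, 30, 38, 48, 63, 80]

Sorted: [4, 30, 38, 48, 63, 80]


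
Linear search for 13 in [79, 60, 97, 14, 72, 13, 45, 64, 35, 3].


i=0: 79!=13
i=1: 60!=13
i=2: 97!=13
i=3: 14!=13
i=4: 72!=13
i=5: 13==13 found!

Found at 5, 6 comps


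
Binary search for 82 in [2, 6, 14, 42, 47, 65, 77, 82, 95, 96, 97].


Step 1: lo=0, hi=10, mid=5, val=65
Step 2: lo=6, hi=10, mid=8, val=95
Step 3: lo=6, hi=7, mid=6, val=77
Step 4: lo=7, hi=7, mid=7, val=82

Found at index 7


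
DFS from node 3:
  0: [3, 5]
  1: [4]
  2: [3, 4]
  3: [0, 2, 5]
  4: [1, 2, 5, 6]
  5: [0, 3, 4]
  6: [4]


Visit 3, push [5, 2, 0]
Visit 0, push [5]
Visit 5, push [4]
Visit 4, push [6, 2, 1]
Visit 1, push []
Visit 2, push []
Visit 6, push []

DFS order: [3, 0, 5, 4, 1, 2, 6]


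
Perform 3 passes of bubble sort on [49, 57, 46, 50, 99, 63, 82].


Initial: [49, 57, 46, 50, 99, 63, 82]
Pass 1: [49, 46, 50, 57, 63, 82, 99] (4 swaps)
Pass 2: [46, 49, 50, 57, 63, 82, 99] (1 swaps)
Pass 3: [46, 49, 50, 57, 63, 82, 99] (0 swaps)

After 3 passes: [46, 49, 50, 57, 63, 82, 99]


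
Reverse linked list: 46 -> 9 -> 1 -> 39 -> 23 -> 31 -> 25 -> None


Step 1: curr=46, set curr.next=prev(None) | reversed so far: 46
Step 2: curr=9, set curr.next=prev(46) | reversed so far: 9 -> 46
Step 3: curr=1, set curr.next=prev(9) | reversed so far: 1 -> 9 -> 46
Step 4: curr=39, set curr.next=prev(1) | reversed so far: 39 -> 1 -> 9 -> 46
Step 5: curr=23, set curr.next=prev(39) | reversed so far: 23 -> 39 -> 1 -> 9 -> 46
Step 6: curr=31, set curr.next=prev(23) | reversed so far: 31 -> 23 -> 39 -> 1 -> 9 -> 46
Step 7: curr=25, set curr.next=prev(31) | reversed so far: 25 -> 31 -> 23 -> 39 -> 1 -> 9 -> 46

25 -> 31 -> 23 -> 39 -> 1 -> 9 -> 46 -> None


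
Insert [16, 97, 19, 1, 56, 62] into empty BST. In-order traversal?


Insert 16: root
Insert 97: R from 16
Insert 19: R from 16 -> L from 97
Insert 1: L from 16
Insert 56: R from 16 -> L from 97 -> R from 19
Insert 62: R from 16 -> L from 97 -> R from 19 -> R from 56

In-order: [1, 16, 19, 56, 62, 97]


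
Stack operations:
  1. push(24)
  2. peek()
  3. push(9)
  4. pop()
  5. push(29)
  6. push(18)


push(24) -> [24]
peek()->24
push(9) -> [24, 9]
pop()->9, [24]
push(29) -> [24, 29]
push(18) -> [24, 29, 18]

Final stack: [24, 29, 18]
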